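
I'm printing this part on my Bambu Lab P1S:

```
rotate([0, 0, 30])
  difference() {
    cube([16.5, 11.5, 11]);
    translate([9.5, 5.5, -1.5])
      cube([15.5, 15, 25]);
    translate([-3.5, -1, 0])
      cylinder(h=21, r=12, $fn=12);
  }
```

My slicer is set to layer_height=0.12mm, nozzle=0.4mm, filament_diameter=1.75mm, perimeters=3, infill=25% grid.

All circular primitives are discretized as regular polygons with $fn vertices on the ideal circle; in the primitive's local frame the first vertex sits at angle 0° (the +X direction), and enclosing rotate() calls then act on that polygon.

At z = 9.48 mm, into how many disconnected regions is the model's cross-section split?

1

At z = 9.48 mm: the 16.5×11.5 cube contributes its full rectangle; the 15.5×15 cube at (9.5, 5.5) contributes its full rectangle; the r=12 cylinder at (-3.5, -1) gives a regular 12-gon of circumradius 12 (constant along its height); Taking the first minus the rest: starting from the 16.5×11.5 cube, the 15.5×15 cube at (9.5, 5.5) partially overlaps it — only the 42.00 mm² overlap (of its 232.50 mm²) is removed, clipping the outline; the r=12 cylinder at (-3.5, -1) partially overlaps it — only the 59.28 mm² overlap (of its 432.00 mm²) is removed, clipping the outline — 1 connected region; (whole slice rotated 30° about Z — lengths, areas and connectivity unchanged). The result has 1 disconnected region.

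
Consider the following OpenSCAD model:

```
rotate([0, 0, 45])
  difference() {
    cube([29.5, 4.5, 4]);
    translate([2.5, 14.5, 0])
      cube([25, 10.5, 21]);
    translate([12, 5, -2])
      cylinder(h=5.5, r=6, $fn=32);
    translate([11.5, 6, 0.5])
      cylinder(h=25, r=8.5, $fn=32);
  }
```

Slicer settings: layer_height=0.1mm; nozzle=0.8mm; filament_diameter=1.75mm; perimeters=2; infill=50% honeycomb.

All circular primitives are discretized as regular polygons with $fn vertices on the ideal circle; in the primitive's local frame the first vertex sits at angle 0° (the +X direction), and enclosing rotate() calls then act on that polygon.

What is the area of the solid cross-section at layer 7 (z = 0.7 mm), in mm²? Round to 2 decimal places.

65.65 mm²

At z = 0.7 mm: the 29.5×4.5 cube contributes its full rectangle (area 132.75 mm²); the 25×10.5 cube at (2.5, 14.5) contributes its full rectangle (area 262.50 mm²); the r=6 cylinder at (12, 5) contributes a regular 32-gon of circumradius 6 (area = (32/2)·6.000²·sin(360°/32) = 112.37 mm²); the r=8.5 cylinder at (11.5, 6) contributes a regular 32-gon of circumradius 8.5 (area = (32/2)·8.500²·sin(360°/32) = 225.52 mm²); Subtracting the remaining from the first: starting from the 29.5×4.5 cube (132.75 mm²), the 25×10.5 cube at (2.5, 14.5) misses the remaining region (no effect); the r=6 cylinder at (12, 5) partially overlaps it — only the 45.85 mm² overlap (of its 112.37 mm²) is removed, clipping the outline; the r=8.5 cylinder at (11.5, 6) partially overlaps it — only the 21.26 mm² overlap (of its 225.52 mm²) is removed, clipping the outline — area = 65.65 mm²; (whole slice rotated 45° about Z — lengths, areas and connectivity unchanged). Overall, the cross-section has 2 separate islands. Net area = 65.65 mm².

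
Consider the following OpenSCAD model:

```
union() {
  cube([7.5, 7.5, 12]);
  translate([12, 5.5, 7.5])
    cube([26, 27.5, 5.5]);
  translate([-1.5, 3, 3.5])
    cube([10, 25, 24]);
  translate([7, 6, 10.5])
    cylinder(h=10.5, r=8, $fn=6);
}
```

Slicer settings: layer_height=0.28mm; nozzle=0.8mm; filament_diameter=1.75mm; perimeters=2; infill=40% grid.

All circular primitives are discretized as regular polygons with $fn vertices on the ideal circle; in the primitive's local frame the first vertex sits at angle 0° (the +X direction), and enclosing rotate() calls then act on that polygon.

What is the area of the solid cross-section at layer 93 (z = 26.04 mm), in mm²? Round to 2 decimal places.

At z = 26.04 mm: the cube is not intersected at this z (z outside [0, 12]); the cube at (12, 5.5) is absent (z outside [7.5, 13]); the cube at (-1.5, 3) (footprint 10×25) is included at this height (area 250.00 mm²); the cylinder at (7, 6) is not intersected at this z (z outside [10.5, 21]); Taking the union: only the 10×25 cube at (-1.5, 3) is present, so the union is just that shape — area = 250.00 mm². Overall, the cross-section is a single solid region. Net area = 250.00 mm².

250.00 mm²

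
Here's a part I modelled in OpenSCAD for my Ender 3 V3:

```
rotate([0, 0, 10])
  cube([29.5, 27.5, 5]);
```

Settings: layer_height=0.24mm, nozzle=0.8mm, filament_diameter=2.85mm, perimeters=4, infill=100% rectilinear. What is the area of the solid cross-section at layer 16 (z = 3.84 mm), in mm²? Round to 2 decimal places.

At z = 3.84 mm: the cube is present — its section is the full 29.5×27.5 rectangle (area 811.25 mm²); (whole slice rotated 10° about Z — lengths, areas and connectivity unchanged). Overall, the cross-section is a single solid region. Net area = 811.25 mm².

811.25 mm²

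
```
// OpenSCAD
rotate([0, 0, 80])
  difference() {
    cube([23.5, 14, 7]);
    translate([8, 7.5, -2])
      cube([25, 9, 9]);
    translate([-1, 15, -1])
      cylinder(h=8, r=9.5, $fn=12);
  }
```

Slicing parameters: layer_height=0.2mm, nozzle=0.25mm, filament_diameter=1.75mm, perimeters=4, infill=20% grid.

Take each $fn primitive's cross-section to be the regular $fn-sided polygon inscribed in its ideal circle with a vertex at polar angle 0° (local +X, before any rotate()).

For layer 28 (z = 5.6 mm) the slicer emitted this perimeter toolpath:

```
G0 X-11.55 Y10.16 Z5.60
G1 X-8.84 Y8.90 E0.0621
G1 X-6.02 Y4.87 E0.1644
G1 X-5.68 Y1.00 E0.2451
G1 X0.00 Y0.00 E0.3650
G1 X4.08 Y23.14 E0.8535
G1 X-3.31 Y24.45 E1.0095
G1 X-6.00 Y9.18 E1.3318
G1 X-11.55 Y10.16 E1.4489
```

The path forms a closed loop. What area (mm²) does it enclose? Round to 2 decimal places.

178.46 mm²

Apply the shoelace formula to the sequence of (X, Y) vertices; enclosed area = 178.46 mm².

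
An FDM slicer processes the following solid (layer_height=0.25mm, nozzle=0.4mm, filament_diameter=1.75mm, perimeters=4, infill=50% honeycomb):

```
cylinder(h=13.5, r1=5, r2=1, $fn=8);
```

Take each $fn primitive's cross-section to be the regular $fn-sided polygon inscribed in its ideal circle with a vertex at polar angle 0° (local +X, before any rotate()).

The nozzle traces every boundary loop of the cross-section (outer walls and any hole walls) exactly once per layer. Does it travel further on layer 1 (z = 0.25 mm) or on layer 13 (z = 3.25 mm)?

layer 1 (z = 0.25 mm)

Layer 1 (z = 0.25): the cone: at t=0.019 of its height the radius interpolates to r₁+(r₂−r₁)t = 4.926, giving a regular 8-gon of that circumradius (perimeter = 2·8·4.926·sin(180°/8) = 30.16 mm). So its perimeter = 30.16 mm. Layer 13 (z = 3.25): the cone contributes a regular 8-gon of circumradius 4.037 (interpolated between r1=5 and r2=1 at t=0.241) (perimeter = 2·8·4.037·sin(180°/8) = 24.72 mm). So its perimeter = 24.72 mm. Layer 1 is larger (30.16 vs 24.72 mm).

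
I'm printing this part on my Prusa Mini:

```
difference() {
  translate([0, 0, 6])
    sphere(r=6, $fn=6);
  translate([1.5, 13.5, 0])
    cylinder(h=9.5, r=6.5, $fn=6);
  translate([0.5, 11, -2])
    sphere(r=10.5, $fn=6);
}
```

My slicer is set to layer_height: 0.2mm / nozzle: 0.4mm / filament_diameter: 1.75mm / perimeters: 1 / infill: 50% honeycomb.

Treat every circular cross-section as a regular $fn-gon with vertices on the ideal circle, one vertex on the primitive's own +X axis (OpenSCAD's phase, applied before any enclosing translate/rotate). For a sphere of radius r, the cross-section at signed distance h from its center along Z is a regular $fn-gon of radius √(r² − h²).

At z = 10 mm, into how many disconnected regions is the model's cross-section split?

1

At z = 10 mm: the r=6 sphere contributes a regular 6-gon of circumradius √(6²−4²) = 4.472; the cylinder at (1.5, 13.5) does not reach this height (z outside [0, 9.5]); the sphere at (0.5, 11) is absent (|z−center|=12.000 > r=10.5); Taking the first minus the rest: none of the subtracted shapes is present at this height, so the r=6 sphere is unchanged — 1 connected region. The result has 1 disconnected region.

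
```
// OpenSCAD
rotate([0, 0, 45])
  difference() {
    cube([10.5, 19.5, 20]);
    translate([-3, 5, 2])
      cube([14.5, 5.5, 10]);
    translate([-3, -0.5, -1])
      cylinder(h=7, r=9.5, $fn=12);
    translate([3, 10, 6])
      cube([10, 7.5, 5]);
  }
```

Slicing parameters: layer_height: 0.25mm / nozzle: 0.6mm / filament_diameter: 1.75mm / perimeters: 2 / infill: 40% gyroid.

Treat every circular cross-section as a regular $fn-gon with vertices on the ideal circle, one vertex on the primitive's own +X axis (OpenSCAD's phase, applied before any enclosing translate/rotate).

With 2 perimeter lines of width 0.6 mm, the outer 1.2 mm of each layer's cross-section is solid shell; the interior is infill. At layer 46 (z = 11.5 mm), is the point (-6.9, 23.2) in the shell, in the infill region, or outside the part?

outside

At z = 11.5 mm: the cube is present — its section is the full 10.5×19.5 rectangle; the cube at (-3, 5) is present — its section is the full 14.5×5.5 rectangle; the cylinder at (-3, -0.5) is not intersected at this z (z outside [-1, 6]); the cube at (3, 10) is absent (z outside [6, 11]); After the difference (first − rest): starting from the 10.5×19.5 cube, the 14.5×5.5 cube at (-3, 5) partially overlaps it — only the 57.75 mm² overlap (of its 79.75 mm²) is removed, clipping the outline — 2 connected regions; (whole slice rotated 45° about Z — lengths, areas and connectivity unchanged). Overall, the cross-section has 2 separate islands. Undo the 45° rotation: the query point maps to (11.526, 21.284) in the un-rotated model frame. The nearest boundary edge runs (10.50, 19.50)→(10.50, 10.50); distance from the point to it = 2.06 mm. The point is not inside any of the regions above, so it lies outside the cross-section (2.06 mm from the nearest boundary).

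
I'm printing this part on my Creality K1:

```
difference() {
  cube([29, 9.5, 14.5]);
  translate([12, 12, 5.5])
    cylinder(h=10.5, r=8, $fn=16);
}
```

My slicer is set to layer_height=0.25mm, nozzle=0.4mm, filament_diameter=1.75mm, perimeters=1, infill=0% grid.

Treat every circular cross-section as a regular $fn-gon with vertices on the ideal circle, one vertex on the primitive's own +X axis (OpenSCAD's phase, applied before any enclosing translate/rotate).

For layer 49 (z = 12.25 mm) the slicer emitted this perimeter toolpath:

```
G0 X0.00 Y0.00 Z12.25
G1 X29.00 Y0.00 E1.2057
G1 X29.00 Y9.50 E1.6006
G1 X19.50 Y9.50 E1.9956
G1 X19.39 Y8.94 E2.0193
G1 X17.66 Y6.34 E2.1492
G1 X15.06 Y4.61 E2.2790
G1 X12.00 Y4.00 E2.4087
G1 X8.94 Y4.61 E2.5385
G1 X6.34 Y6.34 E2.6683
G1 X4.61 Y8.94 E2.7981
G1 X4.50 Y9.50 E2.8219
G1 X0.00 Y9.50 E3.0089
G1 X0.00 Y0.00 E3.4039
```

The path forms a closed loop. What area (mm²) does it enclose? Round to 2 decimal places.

216.28 mm²

Apply the shoelace formula to the sequence of (X, Y) vertices; enclosed area = 216.28 mm².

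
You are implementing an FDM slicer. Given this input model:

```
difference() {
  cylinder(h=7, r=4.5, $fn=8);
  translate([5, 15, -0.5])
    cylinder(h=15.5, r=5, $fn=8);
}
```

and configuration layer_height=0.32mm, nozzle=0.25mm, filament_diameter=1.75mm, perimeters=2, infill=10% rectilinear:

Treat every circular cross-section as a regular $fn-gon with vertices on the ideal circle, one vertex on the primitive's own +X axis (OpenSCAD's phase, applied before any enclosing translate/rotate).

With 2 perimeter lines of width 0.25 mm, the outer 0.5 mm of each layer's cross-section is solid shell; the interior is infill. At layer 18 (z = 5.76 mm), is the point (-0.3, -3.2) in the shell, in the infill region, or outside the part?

infill

At z = 5.76 mm: the r=4.5 cylinder gives a regular 8-gon of circumradius 4.5 (constant along its height); the r=5 cylinder at (5, 15) gives a regular 8-gon of circumradius 5 (constant along its height); After the difference (first − rest): starting from the r=4.5 cylinder, the r=5 cylinder at (5, 15) misses the remaining region (no effect) — 1 connected region. Overall, the cross-section is a single solid region. The nearest boundary edge runs (-0.00, -4.50)→(-3.18, -3.18); distance from the point to it = 1.09 mm. The point is inside the cross-section and 1.09 mm from the nearest boundary — more than the 0.5 mm shell width (2 × 0.25), so it's in the infill interior.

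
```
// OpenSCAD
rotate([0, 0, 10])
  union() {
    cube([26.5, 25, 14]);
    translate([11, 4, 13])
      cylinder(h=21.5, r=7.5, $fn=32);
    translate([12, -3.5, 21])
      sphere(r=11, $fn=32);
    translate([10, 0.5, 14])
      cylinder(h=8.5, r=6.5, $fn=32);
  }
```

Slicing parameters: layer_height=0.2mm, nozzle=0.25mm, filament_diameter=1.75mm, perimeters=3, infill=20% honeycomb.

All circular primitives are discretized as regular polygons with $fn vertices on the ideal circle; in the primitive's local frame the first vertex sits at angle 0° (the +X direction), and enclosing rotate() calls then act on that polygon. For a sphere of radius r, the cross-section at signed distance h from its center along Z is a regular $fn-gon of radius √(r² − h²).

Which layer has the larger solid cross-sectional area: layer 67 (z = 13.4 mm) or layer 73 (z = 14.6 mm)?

Layer 67 (z = 13.4): the cube (footprint 26.5×25) is included at this height (area 662.50 mm²); the cylinder at (11, 4): section is a regular 32-gon, circumradius r=7.5 (area = (32/2)·7.500²·sin(360°/32) = 175.58 mm²); the r=11 sphere at (12, -3.5) contributes a regular 32-gon of circumradius √(11²−7.6²) = 7.952 (area = (32/2)·7.952²·sin(360°/32) = 197.40 mm²); the cylinder at (10, 0.5) is absent (z outside [14, 22.5]); Combining (union): the regions partially overlap — summed areas 1035.48 mm² minus the doubly-counted overlap 220.62 mm² gives 814.86 mm² — area = 814.86 mm²; (whole slice rotated 10° about Z — lengths, areas and connectivity unchanged). So its area = 814.86 mm². Layer 73 (z = 14.6): the cube is absent (z outside [0, 14]); the cylinder at (11, 4): section is a regular 32-gon, circumradius r=7.5 (area = (32/2)·7.500²·sin(360°/32) = 175.58 mm²); the sphere at (12, -3.5): section is a regular 32-gon, circumradius = √(r²−h²) = √(11²−6.4²) = 8.947 (area = (32/2)·8.947²·sin(360°/32) = 249.84 mm²); the r=6.5 cylinder at (10, 0.5) contributes a regular 32-gon of circumradius 6.5 (area = (32/2)·6.500²·sin(360°/32) = 131.88 mm²); Taking the union: the regions partially overlap — summed areas 557.30 mm² minus the doubly-counted overlap 221.68 mm² gives 335.62 mm² — area = 335.62 mm²; (rotated 10° about Z; rotation is an isometry so areas/perimeters/island counts are preserved). So its area = 335.62 mm². Layer 67 is larger (814.86 vs 335.62 mm²).

layer 67 (z = 13.4 mm)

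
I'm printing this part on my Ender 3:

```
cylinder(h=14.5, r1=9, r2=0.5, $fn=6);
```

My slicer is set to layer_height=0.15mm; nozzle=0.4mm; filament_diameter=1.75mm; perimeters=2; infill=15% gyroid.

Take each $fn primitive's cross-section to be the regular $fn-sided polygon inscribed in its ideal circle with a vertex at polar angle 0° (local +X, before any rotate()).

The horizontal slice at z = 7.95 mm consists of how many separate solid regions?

1

At z = 7.95 mm: the cone contributes a regular 6-gon of circumradius 4.340 (interpolated between r1=9 and r2=0.5 at t=0.548). The result has 1 disconnected region.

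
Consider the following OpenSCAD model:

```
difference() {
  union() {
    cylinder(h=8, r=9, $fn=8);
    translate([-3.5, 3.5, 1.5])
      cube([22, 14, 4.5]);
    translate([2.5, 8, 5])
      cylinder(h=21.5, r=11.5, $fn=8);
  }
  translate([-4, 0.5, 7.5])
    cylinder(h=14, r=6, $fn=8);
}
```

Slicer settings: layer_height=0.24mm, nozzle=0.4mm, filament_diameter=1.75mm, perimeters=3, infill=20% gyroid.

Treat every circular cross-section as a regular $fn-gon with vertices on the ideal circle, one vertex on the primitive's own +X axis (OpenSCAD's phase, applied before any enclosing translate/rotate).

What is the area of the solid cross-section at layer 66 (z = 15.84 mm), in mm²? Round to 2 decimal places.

318.75 mm²

At z = 15.84 mm: the cylinder does not reach this height (z outside [0, 8]); the cube at (-3.5, 3.5) does not reach this height (z outside [1.5, 6]); the cylinder at (2.5, 8): section is a regular 8-gon, circumradius r=11.5 (area = (8/2)·11.500²·sin(360°/8) = 374.06 mm²); Taking the union: only the r=11.5 cylinder at (2.5, 8) is present, so the union is just that shape — area = 374.06 mm²; the r=6 cylinder at (-4, 0.5) gives a regular 8-gon of circumradius 6 (constant along its height) (area = (8/2)·6.000²·sin(360°/8) = 101.82 mm²); Subtracting the remaining from the first: starting from that combined region (374.06 mm²), the r=6 cylinder at (-4, 0.5) partially overlaps it — only the 55.31 mm² overlap (of its 101.82 mm²) is removed, clipping the outline — area = 318.75 mm². Overall, the cross-section is a single solid region. Net area = 318.75 mm².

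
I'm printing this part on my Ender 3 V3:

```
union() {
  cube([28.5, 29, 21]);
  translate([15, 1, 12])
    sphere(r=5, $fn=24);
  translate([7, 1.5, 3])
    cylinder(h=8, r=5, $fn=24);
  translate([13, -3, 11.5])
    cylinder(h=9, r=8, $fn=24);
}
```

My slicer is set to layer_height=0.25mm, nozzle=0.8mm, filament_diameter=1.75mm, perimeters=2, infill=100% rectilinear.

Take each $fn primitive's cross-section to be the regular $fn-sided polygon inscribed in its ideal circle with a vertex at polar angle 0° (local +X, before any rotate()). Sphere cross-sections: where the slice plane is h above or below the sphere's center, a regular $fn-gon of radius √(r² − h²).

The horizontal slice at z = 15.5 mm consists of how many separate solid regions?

At z = 15.5 mm: the 28.5×29 cube contributes its full rectangle; the r=5 sphere at (15, 1) slices to a regular 24-gon of circumradius 3.571 (√(r²−h²) with h=3.5 from center); the cylinder at (7, 1.5) does not reach this height (z outside [3, 11]); the r=8 cylinder at (13, -3) gives a regular 24-gon of circumradius 8 (constant along its height); Merging all regions: the regions partially overlap (shared area 92.41 mm²), so overlapping operands fuse into one piece — 1 connected region. The result has 1 disconnected region.

1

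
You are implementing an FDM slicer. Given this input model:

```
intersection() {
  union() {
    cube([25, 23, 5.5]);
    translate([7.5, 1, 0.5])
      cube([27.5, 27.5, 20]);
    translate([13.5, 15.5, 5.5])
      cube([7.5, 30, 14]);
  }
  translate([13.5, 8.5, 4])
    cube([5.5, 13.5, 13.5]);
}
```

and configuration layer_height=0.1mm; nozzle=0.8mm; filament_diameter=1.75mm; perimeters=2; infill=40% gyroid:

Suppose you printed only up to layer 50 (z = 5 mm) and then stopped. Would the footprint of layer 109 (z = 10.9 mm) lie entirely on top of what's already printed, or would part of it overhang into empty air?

Compare the two slices. At z = 5: the cube is present — its section is the full 25×23 rectangle (area 575.00 mm²); the cube at (7.5, 1) is present — its section is the full 27.5×27.5 rectangle (area 756.25 mm²); the cube at (13.5, 15.5) is absent (z outside [5.5, 19.5]); Taking the union: the regions partially overlap — summed areas 1331.25 mm² minus the doubly-counted overlap 385.00 mm² gives 946.25 mm² — area = 946.25 mm²; the cube at (13.5, 8.5) is present — its section is the full 5.5×13.5 rectangle (area 74.25 mm²); Keeping only the common overlap: the 5.5×13.5 cube at (13.5, 8.5) lies inside that combined region, so the common part is the 5.5×13.5 cube at (13.5, 8.5) itself — area = 74.25 mm². At z = 10.9: the cube does not reach this height (z outside [0, 5.5]); the 27.5×27.5 cube at (7.5, 1) contributes its full rectangle (area 756.25 mm²); the 7.5×30 cube at (13.5, 15.5) contributes its full rectangle (area 225.00 mm²); Combining (union): the regions partially overlap — summed areas 981.25 mm² minus the doubly-counted overlap 97.50 mm² gives 883.75 mm² — area = 883.75 mm²; the 5.5×13.5 cube at (13.5, 8.5) contributes its full rectangle (area 74.25 mm²); After intersecting: the 5.5×13.5 cube at (13.5, 8.5) lies inside the result so far, so the common part is the 5.5×13.5 cube at (13.5, 8.5) itself — area = 74.25 mm². Checking containment: the cross-section at z = 10.9 is a subset of the cross-section at z = 5.

entirely on top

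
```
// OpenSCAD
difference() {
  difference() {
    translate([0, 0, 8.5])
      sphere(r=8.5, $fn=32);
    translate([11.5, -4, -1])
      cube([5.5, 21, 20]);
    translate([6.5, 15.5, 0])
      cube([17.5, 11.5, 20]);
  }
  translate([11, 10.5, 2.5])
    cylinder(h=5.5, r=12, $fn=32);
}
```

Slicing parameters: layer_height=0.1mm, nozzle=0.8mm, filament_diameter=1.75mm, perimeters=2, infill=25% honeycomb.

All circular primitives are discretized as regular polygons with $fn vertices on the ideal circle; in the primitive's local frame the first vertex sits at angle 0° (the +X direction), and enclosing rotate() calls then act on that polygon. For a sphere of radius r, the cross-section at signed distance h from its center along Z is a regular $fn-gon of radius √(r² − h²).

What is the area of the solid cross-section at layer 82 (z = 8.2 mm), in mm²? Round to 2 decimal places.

At z = 8.2 mm: the r=8.5 sphere slices to a regular 32-gon of circumradius 8.495 (√(r²−h²) with h=0.3 from center) (area = (32/2)·8.495²·sin(360°/32) = 225.24 mm²); the 5.5×21 cube at (11.5, -4) contributes its full rectangle (area 115.50 mm²); the cube at (6.5, 15.5) (footprint 17.5×11.5) is included at this height (area 201.25 mm²); After the difference (first − rest): starting from the r=8.5 sphere (225.24 mm²), the 5.5×21 cube at (11.5, -4) misses the remaining region (no effect); the 17.5×11.5 cube at (6.5, 15.5) misses the remaining region (no effect) — area = 225.24 mm²; the cylinder at (11, 10.5) does not reach this height (z outside [2.5, 8]); After the difference (first − rest): none of the subtracted shapes is present at this height, so that combined region is unchanged — area = 225.24 mm². Overall, the cross-section is a single solid region. Net area = 225.24 mm².

225.24 mm²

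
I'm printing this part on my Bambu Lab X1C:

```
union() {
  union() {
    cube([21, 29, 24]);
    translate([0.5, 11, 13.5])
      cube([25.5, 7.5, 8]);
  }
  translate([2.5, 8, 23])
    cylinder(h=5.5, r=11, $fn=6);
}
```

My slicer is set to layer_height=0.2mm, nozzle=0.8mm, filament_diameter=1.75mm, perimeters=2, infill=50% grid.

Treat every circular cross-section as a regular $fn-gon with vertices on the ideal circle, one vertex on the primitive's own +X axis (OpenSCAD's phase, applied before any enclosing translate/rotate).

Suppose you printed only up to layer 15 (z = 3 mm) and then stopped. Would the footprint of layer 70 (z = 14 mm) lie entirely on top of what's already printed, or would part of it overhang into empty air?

Compare the two slices. At z = 3: the 21×29 cube contributes its full rectangle (area 609.00 mm²); the cube at (0.5, 11) is absent (z outside [13.5, 21.5]); Combining (union): only the 21×29 cube is present, so the union is just that shape — area = 609.00 mm²; the cylinder at (2.5, 8) does not reach this height (z outside [23, 28.5]); Taking the union: only that combined region is present, so the union is just that shape — area = 609.00 mm². At z = 14: the 21×29 cube contributes its full rectangle (area 609.00 mm²); the cube at (0.5, 11) (footprint 25.5×7.5) is included at this height (area 191.25 mm²); Combining (union): the regions partially overlap — summed areas 800.25 mm² minus the doubly-counted overlap 153.75 mm² gives 646.50 mm² — area = 646.50 mm²; the cylinder at (2.5, 8) is absent (z outside [23, 28.5]); Combining (union): only the result so far is present, so the union is just that shape — area = 646.50 mm². Checking containment: at z = 14 the cross-section extends beyond the z = 3 cross-section by about 37.50 mm².

part overhangs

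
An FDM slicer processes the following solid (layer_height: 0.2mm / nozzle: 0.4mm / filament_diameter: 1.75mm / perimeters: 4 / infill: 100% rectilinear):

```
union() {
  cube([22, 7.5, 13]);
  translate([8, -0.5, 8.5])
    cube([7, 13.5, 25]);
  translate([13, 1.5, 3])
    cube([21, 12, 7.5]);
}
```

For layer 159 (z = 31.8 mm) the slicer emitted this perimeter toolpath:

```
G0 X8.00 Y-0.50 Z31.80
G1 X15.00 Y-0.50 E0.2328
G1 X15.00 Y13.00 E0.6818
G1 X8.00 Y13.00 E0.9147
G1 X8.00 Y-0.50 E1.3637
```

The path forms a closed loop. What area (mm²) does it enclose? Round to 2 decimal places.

94.50 mm²

Apply the shoelace formula to the sequence of (X, Y) vertices; enclosed area = 94.50 mm².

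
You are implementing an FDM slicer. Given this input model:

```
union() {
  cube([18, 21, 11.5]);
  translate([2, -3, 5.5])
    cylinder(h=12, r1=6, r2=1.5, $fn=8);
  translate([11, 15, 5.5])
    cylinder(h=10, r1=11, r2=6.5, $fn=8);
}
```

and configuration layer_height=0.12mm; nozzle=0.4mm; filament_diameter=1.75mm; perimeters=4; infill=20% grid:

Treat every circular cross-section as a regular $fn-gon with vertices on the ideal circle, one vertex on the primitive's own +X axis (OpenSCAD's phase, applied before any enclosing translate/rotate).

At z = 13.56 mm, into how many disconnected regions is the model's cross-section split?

At z = 13.56 mm: the cube is absent (z outside [0, 11.5]); the cone at (2, -3): at t=0.672 of its height the radius interpolates to r₁+(r₂−r₁)t = 2.977, giving a regular 8-gon of that circumradius; the cone at (11, 15): at t=0.806 of its height the radius interpolates to r₁+(r₂−r₁)t = 7.373, giving a regular 8-gon of that circumradius; Taking the union: the 2 present regions are separate (no shared area or edge), so areas and boundary lengths simply add and each stays a separate island — 2 connected regions. The result has 2 disconnected regions.

2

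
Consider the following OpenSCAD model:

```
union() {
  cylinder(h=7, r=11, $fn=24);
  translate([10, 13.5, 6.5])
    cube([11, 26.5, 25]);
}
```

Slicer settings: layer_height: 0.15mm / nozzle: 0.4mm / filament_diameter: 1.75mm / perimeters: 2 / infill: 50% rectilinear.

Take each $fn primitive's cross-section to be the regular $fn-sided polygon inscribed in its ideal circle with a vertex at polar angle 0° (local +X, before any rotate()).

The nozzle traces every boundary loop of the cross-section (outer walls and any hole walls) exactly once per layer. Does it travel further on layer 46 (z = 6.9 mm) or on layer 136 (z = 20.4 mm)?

Layer 46 (z = 6.9): the cylinder: section is a regular 24-gon, circumradius r=11 (perimeter = 2·24·11.000·sin(180°/24) = 68.92 mm); the 11×26.5 cube at (10, 13.5) contributes its full rectangle (perimeter 75.00 mm); Combining (union): the 2 present regions are separate (no shared area or edge), so areas and boundary lengths simply add and each stays a separate island — boundary = 143.92 mm. So its perimeter = 143.92 mm. Layer 136 (z = 20.4): the cylinder does not reach this height (z outside [0, 7]); the 11×26.5 cube at (10, 13.5) contributes its full rectangle (perimeter 75.00 mm); Taking the union: only the 11×26.5 cube at (10, 13.5) is present, so the union is just that shape — boundary = 75.00 mm. So its perimeter = 75.00 mm. Layer 46 is larger (143.92 vs 75.00 mm).

layer 46 (z = 6.9 mm)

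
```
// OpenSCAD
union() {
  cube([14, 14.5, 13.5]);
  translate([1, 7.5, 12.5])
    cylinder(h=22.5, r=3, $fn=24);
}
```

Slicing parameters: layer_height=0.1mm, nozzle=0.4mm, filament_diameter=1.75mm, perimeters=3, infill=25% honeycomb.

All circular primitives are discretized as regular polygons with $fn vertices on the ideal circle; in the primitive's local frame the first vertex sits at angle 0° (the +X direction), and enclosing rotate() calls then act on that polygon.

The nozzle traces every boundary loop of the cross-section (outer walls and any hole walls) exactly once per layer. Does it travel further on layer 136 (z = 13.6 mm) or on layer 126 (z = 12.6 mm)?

layer 126 (z = 12.6 mm)

Layer 136 (z = 13.6): the cube is not intersected at this z (z outside [0, 13.5]); the r=3 cylinder at (1, 7.5) gives a regular 24-gon of circumradius 3 (constant along its height) (perimeter = 2·24·3.000·sin(180°/24) = 18.80 mm); Taking the union: only the r=3 cylinder at (1, 7.5) is present, so the union is just that shape — boundary = 18.80 mm. So its perimeter = 18.80 mm. Layer 126 (z = 12.6): the 14×14.5 cube contributes its full rectangle (perimeter 57.00 mm); the r=3 cylinder at (1, 7.5) gives a regular 24-gon of circumradius 3 (constant along its height) (perimeter = 2·24·3.000·sin(180°/24) = 18.80 mm); Taking the union: the regions partially overlap (shared area 19.83 mm²), so the edge portions inside another operand are dropped and the merged outline is re-measured after clipping — boundary = 58.74 mm. So its perimeter = 58.74 mm. Layer 126 is larger (58.74 vs 18.80 mm).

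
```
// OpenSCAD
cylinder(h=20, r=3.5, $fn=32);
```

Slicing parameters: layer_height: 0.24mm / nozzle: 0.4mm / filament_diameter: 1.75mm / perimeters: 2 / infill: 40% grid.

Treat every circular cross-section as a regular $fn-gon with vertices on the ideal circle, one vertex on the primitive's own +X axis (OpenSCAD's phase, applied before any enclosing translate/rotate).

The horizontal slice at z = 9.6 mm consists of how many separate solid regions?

At z = 9.6 mm: the r=3.5 cylinder contributes a regular 32-gon of circumradius 3.5. The result has 1 disconnected region.

1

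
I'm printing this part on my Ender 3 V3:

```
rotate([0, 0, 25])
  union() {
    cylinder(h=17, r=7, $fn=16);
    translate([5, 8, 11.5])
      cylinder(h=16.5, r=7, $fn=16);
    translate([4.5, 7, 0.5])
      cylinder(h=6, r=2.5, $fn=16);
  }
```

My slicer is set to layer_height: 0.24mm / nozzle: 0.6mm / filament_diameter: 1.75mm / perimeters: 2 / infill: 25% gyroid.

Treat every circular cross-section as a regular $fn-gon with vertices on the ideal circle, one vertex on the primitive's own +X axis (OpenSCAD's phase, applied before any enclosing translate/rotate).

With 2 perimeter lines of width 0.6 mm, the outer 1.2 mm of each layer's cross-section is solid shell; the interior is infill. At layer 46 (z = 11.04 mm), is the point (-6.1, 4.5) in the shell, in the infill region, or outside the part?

At z = 11.04 mm: the r=7 cylinder contributes a regular 16-gon of circumradius 7; the cylinder at (5, 8) is not intersected at this z (z outside [11.5, 28]); the cylinder at (4.5, 7) does not reach this height (z outside [0.5, 6.5]); Taking the union: only the r=7 cylinder is present, so the union is just that shape — 1 connected region; (rotated 25° about Z; rotation is an isometry so areas/perimeters/island counts are preserved). Overall, the cross-section is a single solid region. Undo the 25° rotation: the query point maps to (-3.627, 6.656) in the un-rotated model frame. The nearest boundary edge runs (-2.68, 6.47)→(-4.95, 4.95); distance from the point to it = 0.68 mm. The point is not inside any of the regions above, so it lies outside the cross-section (0.68 mm from the nearest boundary).

outside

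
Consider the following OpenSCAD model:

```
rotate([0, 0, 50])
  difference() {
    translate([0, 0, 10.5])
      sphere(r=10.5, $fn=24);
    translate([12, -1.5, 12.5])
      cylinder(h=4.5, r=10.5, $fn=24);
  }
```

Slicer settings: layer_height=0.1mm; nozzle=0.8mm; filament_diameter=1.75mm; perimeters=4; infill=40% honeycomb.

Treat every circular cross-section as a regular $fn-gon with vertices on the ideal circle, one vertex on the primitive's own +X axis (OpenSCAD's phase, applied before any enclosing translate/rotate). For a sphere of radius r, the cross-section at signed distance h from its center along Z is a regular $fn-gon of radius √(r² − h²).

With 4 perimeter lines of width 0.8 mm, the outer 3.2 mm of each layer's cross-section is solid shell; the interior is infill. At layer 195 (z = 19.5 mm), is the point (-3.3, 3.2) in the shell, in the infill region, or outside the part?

shell

At z = 19.5 mm: the r=10.5 sphere contributes a regular 24-gon of circumradius √(10.5²−9²) = 5.408; the cylinder at (12, -1.5) is absent (z outside [12.5, 17]); After the difference (first − rest): none of the subtracted shapes is present at this height, so the r=10.5 sphere is unchanged — 1 connected region; (rotated 50° about Z; rotation is an isometry so areas/perimeters/island counts are preserved). Overall, the cross-section is a single solid region. Undo the 50° rotation: the query point maps to (0.330, 4.585) in the un-rotated model frame. The nearest boundary edge runs (1.40, 5.22)→(0.00, 5.41); distance from the point to it = 0.77 mm. The point is inside the cross-section, 0.77 mm from the nearest boundary — within the 3.2 mm shell band (4 × 0.8).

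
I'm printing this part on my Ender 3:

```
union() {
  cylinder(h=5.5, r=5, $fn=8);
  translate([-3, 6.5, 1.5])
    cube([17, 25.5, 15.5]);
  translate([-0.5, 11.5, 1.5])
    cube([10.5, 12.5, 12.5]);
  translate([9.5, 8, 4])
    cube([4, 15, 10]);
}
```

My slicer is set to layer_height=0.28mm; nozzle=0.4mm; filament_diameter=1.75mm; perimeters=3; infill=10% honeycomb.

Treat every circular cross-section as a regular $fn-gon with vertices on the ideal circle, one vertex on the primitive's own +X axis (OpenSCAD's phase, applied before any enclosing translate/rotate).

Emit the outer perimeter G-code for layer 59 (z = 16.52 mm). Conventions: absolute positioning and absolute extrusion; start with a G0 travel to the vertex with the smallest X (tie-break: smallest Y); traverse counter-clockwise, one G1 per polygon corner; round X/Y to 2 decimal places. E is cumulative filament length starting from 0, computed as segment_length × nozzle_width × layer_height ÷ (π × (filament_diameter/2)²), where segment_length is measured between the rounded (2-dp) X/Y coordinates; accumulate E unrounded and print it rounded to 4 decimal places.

G0 X-3.00 Y6.50 Z16.52
G1 X14.00 Y6.50 E0.7916
G1 X14.00 Y32.00 E1.9790
G1 X-3.00 Y32.00 E2.7706
G1 X-3.00 Y6.50 E3.9580

At z = 16.52 mm: the cylinder does not reach this height (z outside [0, 5.5]); the 17×25.5 cube at (-3, 6.5) contributes its full rectangle; the cube at (-0.5, 11.5) is not intersected at this z (z outside [1.5, 14]); the cube at (9.5, 8) is absent (z outside [4, 14]); Merging all regions: only the 17×25.5 cube at (-3, 6.5) is present, so the union is just that shape — 1 connected region. The outline is a single polygon with 4 vertices. Extrusion per mm of travel: 0.4 × 0.28 / (π × 0.875²) = 0.046564. Accumulating E over each segment gives final E = 3.9580.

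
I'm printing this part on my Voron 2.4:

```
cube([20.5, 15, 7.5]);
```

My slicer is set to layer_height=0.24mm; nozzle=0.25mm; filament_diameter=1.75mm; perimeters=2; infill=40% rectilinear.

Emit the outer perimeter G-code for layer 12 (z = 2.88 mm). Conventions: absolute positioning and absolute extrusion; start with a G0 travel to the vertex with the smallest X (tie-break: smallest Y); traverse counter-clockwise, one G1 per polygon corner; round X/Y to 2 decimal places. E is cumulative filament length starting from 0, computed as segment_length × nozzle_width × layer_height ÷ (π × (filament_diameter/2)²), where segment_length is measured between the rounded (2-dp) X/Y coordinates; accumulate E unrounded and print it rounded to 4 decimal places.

At z = 2.88 mm: the cube (footprint 20.5×15) is included at this height. The outline is a single polygon with 4 vertices. Extrusion per mm of travel: 0.25 × 0.24 / (π × 0.875²) = 0.024945. Accumulating E over each segment gives final E = 1.7711.

G0 X0.00 Y0.00 Z2.88
G1 X20.50 Y0.00 E0.5114
G1 X20.50 Y15.00 E0.8856
G1 X0.00 Y15.00 E1.3969
G1 X0.00 Y0.00 E1.7711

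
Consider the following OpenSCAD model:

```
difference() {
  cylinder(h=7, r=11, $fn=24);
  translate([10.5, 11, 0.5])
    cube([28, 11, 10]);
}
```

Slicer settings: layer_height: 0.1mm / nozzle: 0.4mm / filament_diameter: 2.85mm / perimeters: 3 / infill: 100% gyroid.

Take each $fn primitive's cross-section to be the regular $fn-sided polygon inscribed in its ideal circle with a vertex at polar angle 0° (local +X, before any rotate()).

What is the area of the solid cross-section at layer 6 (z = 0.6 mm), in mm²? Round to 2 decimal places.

At z = 0.6 mm: the r=11 cylinder gives a regular 24-gon of circumradius 11 (constant along its height) (area = (24/2)·11.000²·sin(360°/24) = 375.81 mm²); the cube at (10.5, 11) is present — its section is the full 28×11 rectangle (area 308.00 mm²); Taking the first minus the rest: starting from the r=11 cylinder (375.81 mm²), the 28×11 cube at (10.5, 11) misses the remaining region (no effect) — area = 375.81 mm². Overall, the cross-section is a single solid region. Net area = 375.81 mm².

375.81 mm²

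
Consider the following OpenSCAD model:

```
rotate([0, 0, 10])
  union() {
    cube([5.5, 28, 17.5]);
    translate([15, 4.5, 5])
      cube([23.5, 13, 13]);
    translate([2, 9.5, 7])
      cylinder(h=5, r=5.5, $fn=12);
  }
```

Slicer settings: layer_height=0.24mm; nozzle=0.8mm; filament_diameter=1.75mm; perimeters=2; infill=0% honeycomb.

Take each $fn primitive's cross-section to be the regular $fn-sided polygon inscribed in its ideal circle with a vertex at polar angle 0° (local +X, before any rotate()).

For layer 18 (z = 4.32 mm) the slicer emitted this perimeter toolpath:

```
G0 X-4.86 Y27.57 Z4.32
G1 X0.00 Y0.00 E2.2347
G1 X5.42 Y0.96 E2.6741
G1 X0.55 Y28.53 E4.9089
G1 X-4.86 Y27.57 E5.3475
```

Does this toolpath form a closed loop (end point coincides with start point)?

Start point (G0): (-4.86, 27.57). End point (last G1): the path returns to the start — closed.

yes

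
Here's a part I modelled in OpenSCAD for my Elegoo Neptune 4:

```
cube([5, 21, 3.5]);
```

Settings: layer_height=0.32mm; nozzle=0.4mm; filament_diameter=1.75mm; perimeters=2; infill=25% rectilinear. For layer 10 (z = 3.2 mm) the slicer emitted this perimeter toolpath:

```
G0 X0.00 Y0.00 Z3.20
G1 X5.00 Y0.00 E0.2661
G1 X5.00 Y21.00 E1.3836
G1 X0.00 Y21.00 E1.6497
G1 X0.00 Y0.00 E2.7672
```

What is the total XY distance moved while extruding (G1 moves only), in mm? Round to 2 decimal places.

Sum the Euclidean lengths of each G1 segment: total = 52.00 mm.

52.00 mm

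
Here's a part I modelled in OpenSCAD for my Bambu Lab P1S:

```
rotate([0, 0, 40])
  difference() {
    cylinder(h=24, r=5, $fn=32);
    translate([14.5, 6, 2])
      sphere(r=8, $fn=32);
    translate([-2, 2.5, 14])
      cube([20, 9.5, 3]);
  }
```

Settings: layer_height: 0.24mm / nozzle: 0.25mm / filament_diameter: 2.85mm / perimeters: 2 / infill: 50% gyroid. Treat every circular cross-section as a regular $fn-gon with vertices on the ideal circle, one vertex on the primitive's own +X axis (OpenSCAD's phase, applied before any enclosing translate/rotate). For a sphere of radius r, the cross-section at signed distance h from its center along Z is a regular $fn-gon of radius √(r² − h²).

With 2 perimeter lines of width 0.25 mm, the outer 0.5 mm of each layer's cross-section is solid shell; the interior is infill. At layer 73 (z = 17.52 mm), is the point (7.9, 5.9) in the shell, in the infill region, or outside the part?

At z = 17.52 mm: the r=5 cylinder contributes a regular 32-gon of circumradius 5; the sphere at (14.5, 6) does not reach this height (|z−center|=15.520 > r=8); the cube at (-2, 2.5) is not intersected at this z (z outside [14, 17]); Taking the first minus the rest: none of the subtracted shapes is present at this height, so the r=5 cylinder is unchanged — 1 connected region; (whole slice rotated 40° about Z — lengths, areas and connectivity unchanged). Overall, the cross-section is a single solid region. Undo the 40° rotation: the query point maps to (9.844, -0.558) in the un-rotated model frame. The nearest boundary edge runs (4.90, -0.98)→(5.00, 0.00); distance from the point to it = 4.88 mm. The point is not inside any of the regions above, so it lies outside the cross-section (4.88 mm from the nearest boundary).

outside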